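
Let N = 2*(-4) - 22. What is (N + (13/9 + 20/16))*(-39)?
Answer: 12779/12 ≈ 1064.9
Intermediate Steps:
N = -30 (N = -8 - 22 = -30)
(N + (13/9 + 20/16))*(-39) = (-30 + (13/9 + 20/16))*(-39) = (-30 + (13*(1/9) + 20*(1/16)))*(-39) = (-30 + (13/9 + 5/4))*(-39) = (-30 + 97/36)*(-39) = -983/36*(-39) = 12779/12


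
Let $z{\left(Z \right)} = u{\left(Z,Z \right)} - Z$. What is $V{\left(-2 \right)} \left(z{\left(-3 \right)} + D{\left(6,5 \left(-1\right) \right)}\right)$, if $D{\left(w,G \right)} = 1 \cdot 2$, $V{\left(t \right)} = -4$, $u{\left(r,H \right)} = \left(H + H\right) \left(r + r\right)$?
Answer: $-164$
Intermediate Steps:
$u{\left(r,H \right)} = 4 H r$ ($u{\left(r,H \right)} = 2 H 2 r = 4 H r$)
$D{\left(w,G \right)} = 2$
$z{\left(Z \right)} = - Z + 4 Z^{2}$ ($z{\left(Z \right)} = 4 Z Z - Z = 4 Z^{2} - Z = - Z + 4 Z^{2}$)
$V{\left(-2 \right)} \left(z{\left(-3 \right)} + D{\left(6,5 \left(-1\right) \right)}\right) = - 4 \left(- 3 \left(-1 + 4 \left(-3\right)\right) + 2\right) = - 4 \left(- 3 \left(-1 - 12\right) + 2\right) = - 4 \left(\left(-3\right) \left(-13\right) + 2\right) = - 4 \left(39 + 2\right) = \left(-4\right) 41 = -164$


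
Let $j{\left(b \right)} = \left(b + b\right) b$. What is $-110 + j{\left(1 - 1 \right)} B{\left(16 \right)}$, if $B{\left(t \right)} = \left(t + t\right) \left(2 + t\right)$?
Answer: $-110$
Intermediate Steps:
$B{\left(t \right)} = 2 t \left(2 + t\right)$
$j{\left(b \right)} = 2 b^{2}$ ($j{\left(b \right)} = 2 b b = 2 b^{2}$)
$-110 + j{\left(1 - 1 \right)} B{\left(16 \right)} = -110 + 2 \left(1 - 1\right)^{2} \cdot 2 \cdot 16 \left(2 + 16\right) = -110 + 2 \left(1 - 1\right)^{2} \cdot 2 \cdot 16 \cdot 18 = -110 + 2 \cdot 0^{2} \cdot 576 = -110 + 2 \cdot 0 \cdot 576 = -110 + 0 \cdot 576 = -110 + 0 = -110$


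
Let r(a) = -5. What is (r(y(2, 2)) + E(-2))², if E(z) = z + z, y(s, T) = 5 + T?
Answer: 81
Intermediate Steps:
E(z) = 2*z
(r(y(2, 2)) + E(-2))² = (-5 + 2*(-2))² = (-5 - 4)² = (-9)² = 81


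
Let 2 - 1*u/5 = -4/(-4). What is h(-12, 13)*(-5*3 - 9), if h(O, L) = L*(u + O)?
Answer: 2184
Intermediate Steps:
u = 5 (u = 10 - (-20)/(-4) = 10 - (-20)*(-1)/4 = 10 - 5*1 = 10 - 5 = 5)
h(O, L) = L*(5 + O)
h(-12, 13)*(-5*3 - 9) = (13*(5 - 12))*(-5*3 - 9) = (13*(-7))*(-15 - 9) = -91*(-24) = 2184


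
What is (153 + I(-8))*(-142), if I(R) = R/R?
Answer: -21868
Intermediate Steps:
I(R) = 1
(153 + I(-8))*(-142) = (153 + 1)*(-142) = 154*(-142) = -21868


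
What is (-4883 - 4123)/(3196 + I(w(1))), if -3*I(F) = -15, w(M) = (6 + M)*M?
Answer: -3002/1067 ≈ -2.8135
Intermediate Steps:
w(M) = M*(6 + M)
I(F) = 5 (I(F) = -⅓*(-15) = 5)
(-4883 - 4123)/(3196 + I(w(1))) = (-4883 - 4123)/(3196 + 5) = -9006/3201 = -9006*1/3201 = -3002/1067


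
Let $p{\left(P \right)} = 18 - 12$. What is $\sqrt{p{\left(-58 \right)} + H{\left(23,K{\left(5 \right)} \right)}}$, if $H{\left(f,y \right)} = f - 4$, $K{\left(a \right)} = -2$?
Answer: $5$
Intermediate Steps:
$p{\left(P \right)} = 6$
$H{\left(f,y \right)} = -4 + f$ ($H{\left(f,y \right)} = f - 4 = -4 + f$)
$\sqrt{p{\left(-58 \right)} + H{\left(23,K{\left(5 \right)} \right)}} = \sqrt{6 + \left(-4 + 23\right)} = \sqrt{6 + 19} = \sqrt{25} = 5$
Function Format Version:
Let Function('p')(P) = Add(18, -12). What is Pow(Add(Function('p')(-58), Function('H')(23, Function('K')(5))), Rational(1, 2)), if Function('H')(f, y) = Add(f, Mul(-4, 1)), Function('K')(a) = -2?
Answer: 5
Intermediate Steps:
Function('p')(P) = 6
Function('H')(f, y) = Add(-4, f) (Function('H')(f, y) = Add(f, -4) = Add(-4, f))
Pow(Add(Function('p')(-58), Function('H')(23, Function('K')(5))), Rational(1, 2)) = Pow(Add(6, Add(-4, 23)), Rational(1, 2)) = Pow(Add(6, 19), Rational(1, 2)) = Pow(25, Rational(1, 2)) = 5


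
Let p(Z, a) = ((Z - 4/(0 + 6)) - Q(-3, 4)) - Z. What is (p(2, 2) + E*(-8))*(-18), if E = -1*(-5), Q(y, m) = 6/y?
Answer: 696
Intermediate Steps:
E = 5
p(Z, a) = 4/3 (p(Z, a) = ((Z - 4/(0 + 6)) - 6/(-3)) - Z = ((Z - 4/6) - 6*(-1)/3) - Z = ((Z + (⅙)*(-4)) - 1*(-2)) - Z = ((Z - ⅔) + 2) - Z = ((-⅔ + Z) + 2) - Z = (4/3 + Z) - Z = 4/3)
(p(2, 2) + E*(-8))*(-18) = (4/3 + 5*(-8))*(-18) = (4/3 - 40)*(-18) = -116/3*(-18) = 696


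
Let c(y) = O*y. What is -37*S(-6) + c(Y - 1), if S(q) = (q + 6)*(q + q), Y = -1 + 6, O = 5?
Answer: 20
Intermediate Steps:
Y = 5
S(q) = 2*q*(6 + q) (S(q) = (6 + q)*(2*q) = 2*q*(6 + q))
c(y) = 5*y
-37*S(-6) + c(Y - 1) = -74*(-6)*(6 - 6) + 5*(5 - 1) = -74*(-6)*0 + 5*4 = -37*0 + 20 = 0 + 20 = 20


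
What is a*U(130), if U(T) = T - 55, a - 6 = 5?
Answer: 825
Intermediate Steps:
a = 11 (a = 6 + 5 = 11)
U(T) = -55 + T
a*U(130) = 11*(-55 + 130) = 11*75 = 825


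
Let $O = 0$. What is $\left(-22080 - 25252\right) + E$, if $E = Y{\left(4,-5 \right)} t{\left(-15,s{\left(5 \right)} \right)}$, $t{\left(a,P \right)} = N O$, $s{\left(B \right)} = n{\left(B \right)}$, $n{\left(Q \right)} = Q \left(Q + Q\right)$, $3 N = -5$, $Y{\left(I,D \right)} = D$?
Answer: $-47332$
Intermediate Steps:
$N = - \frac{5}{3}$ ($N = \frac{1}{3} \left(-5\right) = - \frac{5}{3} \approx -1.6667$)
$n{\left(Q \right)} = 2 Q^{2}$ ($n{\left(Q \right)} = Q 2 Q = 2 Q^{2}$)
$s{\left(B \right)} = 2 B^{2}$
$t{\left(a,P \right)} = 0$ ($t{\left(a,P \right)} = \left(- \frac{5}{3}\right) 0 = 0$)
$E = 0$ ($E = \left(-5\right) 0 = 0$)
$\left(-22080 - 25252\right) + E = \left(-22080 - 25252\right) + 0 = -47332 + 0 = -47332$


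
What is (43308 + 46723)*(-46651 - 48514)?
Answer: -8567800115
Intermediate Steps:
(43308 + 46723)*(-46651 - 48514) = 90031*(-95165) = -8567800115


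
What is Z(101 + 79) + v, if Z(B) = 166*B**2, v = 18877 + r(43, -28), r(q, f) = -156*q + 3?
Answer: 5390572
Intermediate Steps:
r(q, f) = 3 - 156*q
v = 12172 (v = 18877 + (3 - 156*43) = 18877 + (3 - 6708) = 18877 - 6705 = 12172)
Z(101 + 79) + v = 166*(101 + 79)**2 + 12172 = 166*180**2 + 12172 = 166*32400 + 12172 = 5378400 + 12172 = 5390572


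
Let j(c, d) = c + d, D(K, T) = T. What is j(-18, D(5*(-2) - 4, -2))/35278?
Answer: -10/17639 ≈ -0.00056693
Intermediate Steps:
j(-18, D(5*(-2) - 4, -2))/35278 = (-18 - 2)/35278 = -20*1/35278 = -10/17639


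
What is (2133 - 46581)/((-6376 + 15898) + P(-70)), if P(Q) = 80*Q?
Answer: -22224/1961 ≈ -11.333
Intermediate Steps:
(2133 - 46581)/((-6376 + 15898) + P(-70)) = (2133 - 46581)/((-6376 + 15898) + 80*(-70)) = -44448/(9522 - 5600) = -44448/3922 = -44448*1/3922 = -22224/1961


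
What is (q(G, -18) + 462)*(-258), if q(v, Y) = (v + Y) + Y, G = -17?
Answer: -105522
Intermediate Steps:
q(v, Y) = v + 2*Y (q(v, Y) = (Y + v) + Y = v + 2*Y)
(q(G, -18) + 462)*(-258) = ((-17 + 2*(-18)) + 462)*(-258) = ((-17 - 36) + 462)*(-258) = (-53 + 462)*(-258) = 409*(-258) = -105522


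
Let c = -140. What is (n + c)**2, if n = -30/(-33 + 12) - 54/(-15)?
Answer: 22316176/1225 ≈ 18217.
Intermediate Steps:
n = 176/35 (n = -30/(-21) - 54*(-1/15) = -30*(-1/21) + 18/5 = 10/7 + 18/5 = 176/35 ≈ 5.0286)
(n + c)**2 = (176/35 - 140)**2 = (-4724/35)**2 = 22316176/1225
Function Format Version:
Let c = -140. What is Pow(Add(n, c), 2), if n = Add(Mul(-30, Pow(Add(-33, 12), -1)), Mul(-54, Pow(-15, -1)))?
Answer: Rational(22316176, 1225) ≈ 18217.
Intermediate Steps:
n = Rational(176, 35) (n = Add(Mul(-30, Pow(-21, -1)), Mul(-54, Rational(-1, 15))) = Add(Mul(-30, Rational(-1, 21)), Rational(18, 5)) = Add(Rational(10, 7), Rational(18, 5)) = Rational(176, 35) ≈ 5.0286)
Pow(Add(n, c), 2) = Pow(Add(Rational(176, 35), -140), 2) = Pow(Rational(-4724, 35), 2) = Rational(22316176, 1225)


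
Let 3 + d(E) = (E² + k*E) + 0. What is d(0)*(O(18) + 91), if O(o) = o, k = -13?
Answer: -327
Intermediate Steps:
d(E) = -3 + E² - 13*E (d(E) = -3 + ((E² - 13*E) + 0) = -3 + (E² - 13*E) = -3 + E² - 13*E)
d(0)*(O(18) + 91) = (-3 + 0² - 13*0)*(18 + 91) = (-3 + 0 + 0)*109 = -3*109 = -327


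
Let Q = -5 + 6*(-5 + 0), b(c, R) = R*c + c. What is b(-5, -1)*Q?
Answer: 0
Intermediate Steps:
b(c, R) = c + R*c
Q = -35 (Q = -5 + 6*(-5) = -5 - 30 = -35)
b(-5, -1)*Q = -5*(1 - 1)*(-35) = -5*0*(-35) = 0*(-35) = 0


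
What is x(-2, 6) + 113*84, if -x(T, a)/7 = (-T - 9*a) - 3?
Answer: 9877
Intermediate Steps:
x(T, a) = 21 + 7*T + 63*a (x(T, a) = -7*((-T - 9*a) - 3) = -7*(-3 - T - 9*a) = 21 + 7*T + 63*a)
x(-2, 6) + 113*84 = (21 + 7*(-2) + 63*6) + 113*84 = (21 - 14 + 378) + 9492 = 385 + 9492 = 9877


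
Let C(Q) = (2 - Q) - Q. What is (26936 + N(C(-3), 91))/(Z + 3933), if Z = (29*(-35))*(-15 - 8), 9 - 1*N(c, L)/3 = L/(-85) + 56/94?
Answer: 53861438/54487805 ≈ 0.98850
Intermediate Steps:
C(Q) = 2 - 2*Q
N(c, L) = 1185/47 + 3*L/85 (N(c, L) = 27 - 3*(L/(-85) + 56/94) = 27 - 3*(L*(-1/85) + 56*(1/94)) = 27 - 3*(-L/85 + 28/47) = 27 - 3*(28/47 - L/85) = 27 + (-84/47 + 3*L/85) = 1185/47 + 3*L/85)
Z = 23345 (Z = -1015*(-23) = 23345)
(26936 + N(C(-3), 91))/(Z + 3933) = (26936 + (1185/47 + (3/85)*91))/(23345 + 3933) = (26936 + (1185/47 + 273/85))/27278 = (26936 + 113556/3995)*(1/27278) = (107722876/3995)*(1/27278) = 53861438/54487805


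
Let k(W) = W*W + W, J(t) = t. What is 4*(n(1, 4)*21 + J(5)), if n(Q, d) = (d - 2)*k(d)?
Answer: 3380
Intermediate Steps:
k(W) = W + W² (k(W) = W² + W = W + W²)
n(Q, d) = d*(1 + d)*(-2 + d) (n(Q, d) = (d - 2)*(d*(1 + d)) = (-2 + d)*(d*(1 + d)) = d*(1 + d)*(-2 + d))
4*(n(1, 4)*21 + J(5)) = 4*((4*(1 + 4)*(-2 + 4))*21 + 5) = 4*((4*5*2)*21 + 5) = 4*(40*21 + 5) = 4*(840 + 5) = 4*845 = 3380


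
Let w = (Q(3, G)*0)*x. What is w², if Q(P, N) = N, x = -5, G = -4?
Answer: 0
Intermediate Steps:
w = 0 (w = -4*0*(-5) = 0*(-5) = 0)
w² = 0² = 0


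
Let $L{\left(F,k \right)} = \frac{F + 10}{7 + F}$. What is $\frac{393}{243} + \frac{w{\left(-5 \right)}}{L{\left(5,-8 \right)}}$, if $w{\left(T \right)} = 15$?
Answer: $\frac{1103}{81} \approx 13.617$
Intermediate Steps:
$L{\left(F,k \right)} = \frac{10 + F}{7 + F}$
$\frac{393}{243} + \frac{w{\left(-5 \right)}}{L{\left(5,-8 \right)}} = \frac{393}{243} + \frac{15}{\frac{1}{7 + 5} \left(10 + 5\right)} = 393 \cdot \frac{1}{243} + \frac{15}{\frac{1}{12} \cdot 15} = \frac{131}{81} + \frac{15}{\frac{1}{12} \cdot 15} = \frac{131}{81} + \frac{15}{\frac{5}{4}} = \frac{131}{81} + 15 \cdot \frac{4}{5} = \frac{131}{81} + 12 = \frac{1103}{81}$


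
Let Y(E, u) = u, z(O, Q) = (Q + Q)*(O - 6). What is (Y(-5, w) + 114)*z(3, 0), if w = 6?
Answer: 0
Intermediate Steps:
z(O, Q) = 2*Q*(-6 + O) (z(O, Q) = (2*Q)*(-6 + O) = 2*Q*(-6 + O))
(Y(-5, w) + 114)*z(3, 0) = (6 + 114)*(2*0*(-6 + 3)) = 120*(2*0*(-3)) = 120*0 = 0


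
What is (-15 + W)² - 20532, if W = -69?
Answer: -13476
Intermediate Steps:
(-15 + W)² - 20532 = (-15 - 69)² - 20532 = (-84)² - 20532 = 7056 - 20532 = -13476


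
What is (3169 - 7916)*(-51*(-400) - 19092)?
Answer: -6209076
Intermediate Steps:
(3169 - 7916)*(-51*(-400) - 19092) = -4747*(20400 - 19092) = -4747*1308 = -6209076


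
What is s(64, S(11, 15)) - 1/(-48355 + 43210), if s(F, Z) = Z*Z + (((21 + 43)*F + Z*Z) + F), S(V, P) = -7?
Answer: 21907411/5145 ≈ 4258.0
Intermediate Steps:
s(F, Z) = 2*Z² + 65*F (s(F, Z) = Z² + ((64*F + Z²) + F) = Z² + ((Z² + 64*F) + F) = Z² + (Z² + 65*F) = 2*Z² + 65*F)
s(64, S(11, 15)) - 1/(-48355 + 43210) = (2*(-7)² + 65*64) - 1/(-48355 + 43210) = (2*49 + 4160) - 1/(-5145) = (98 + 4160) - 1*(-1/5145) = 4258 + 1/5145 = 21907411/5145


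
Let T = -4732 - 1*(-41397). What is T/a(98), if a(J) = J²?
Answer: 36665/9604 ≈ 3.8177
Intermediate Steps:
T = 36665 (T = -4732 + 41397 = 36665)
T/a(98) = 36665/(98²) = 36665/9604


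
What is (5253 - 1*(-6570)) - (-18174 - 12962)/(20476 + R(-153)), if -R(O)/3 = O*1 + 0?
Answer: 247545641/20935 ≈ 11824.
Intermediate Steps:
R(O) = -3*O (R(O) = -3*(O*1 + 0) = -3*(O + 0) = -3*O)
(5253 - 1*(-6570)) - (-18174 - 12962)/(20476 + R(-153)) = (5253 - 1*(-6570)) - (-18174 - 12962)/(20476 - 3*(-153)) = (5253 + 6570) - (-31136)/(20476 + 459) = 11823 - (-31136)/20935 = 11823 - 1*(-31136/20935) = 11823 + 31136/20935 = 247545641/20935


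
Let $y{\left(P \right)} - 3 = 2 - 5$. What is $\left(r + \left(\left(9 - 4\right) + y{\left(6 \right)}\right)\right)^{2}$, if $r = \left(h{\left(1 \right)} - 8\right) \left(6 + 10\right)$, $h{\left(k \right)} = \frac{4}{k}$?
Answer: $3481$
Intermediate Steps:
$y{\left(P \right)} = 0$ ($y{\left(P \right)} = 3 + \left(2 - 5\right) = 3 - 3 = 0$)
$r = -64$ ($r = \left(\frac{4}{1} - 8\right) \left(6 + 10\right) = \left(4 \cdot 1 - 8\right) 16 = \left(4 - 8\right) 16 = \left(-4\right) 16 = -64$)
$\left(r + \left(\left(9 - 4\right) + y{\left(6 \right)}\right)\right)^{2} = \left(-64 + \left(\left(9 - 4\right) + 0\right)\right)^{2} = \left(-64 + \left(5 + 0\right)\right)^{2} = \left(-64 + 5\right)^{2} = \left(-59\right)^{2} = 3481$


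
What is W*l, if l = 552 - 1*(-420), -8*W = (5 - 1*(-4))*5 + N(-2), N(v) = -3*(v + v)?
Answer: -13851/2 ≈ -6925.5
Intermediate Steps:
N(v) = -6*v
W = -57/8 (W = -((5 - 1*(-4))*5 - 6*(-2))/8 = -((5 + 4)*5 + 12)/8 = -(9*5 + 12)/8 = -(45 + 12)/8 = -1/8*57 = -57/8 ≈ -7.1250)
l = 972 (l = 552 + 420 = 972)
W*l = -57/8*972 = -13851/2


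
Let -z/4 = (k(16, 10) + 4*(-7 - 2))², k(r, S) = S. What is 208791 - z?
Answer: 211495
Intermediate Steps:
z = -2704 (z = -4*(10 + 4*(-7 - 2))² = -4*(10 + 4*(-9))² = -4*(10 - 36)² = -4*(-26)² = -4*676 = -2704)
208791 - z = 208791 - 1*(-2704) = 208791 + 2704 = 211495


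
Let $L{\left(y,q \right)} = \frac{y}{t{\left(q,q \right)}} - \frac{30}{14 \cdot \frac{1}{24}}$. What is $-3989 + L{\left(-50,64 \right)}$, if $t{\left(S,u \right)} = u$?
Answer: $- \frac{905231}{224} \approx -4041.2$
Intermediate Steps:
$L{\left(y,q \right)} = - \frac{360}{7} + \frac{y}{q}$ ($L{\left(y,q \right)} = \frac{y}{q} - \frac{30}{14 \cdot \frac{1}{24}} = \frac{y}{q} - \frac{30}{\frac{7}{12}} = \frac{y}{q} - \frac{360}{7} = - \frac{360}{7} + \frac{y}{q}$)
$-3989 + L{\left(-50,64 \right)} = -3989 - \left(\frac{360}{7} + \frac{50}{64}\right) = -3989 - \frac{11695}{224} = - \frac{905231}{224}$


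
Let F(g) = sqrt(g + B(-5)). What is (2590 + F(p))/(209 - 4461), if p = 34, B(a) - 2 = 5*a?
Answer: -1295/2126 - sqrt(11)/4252 ≈ -0.60991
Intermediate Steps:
B(a) = 2 + 5*a
F(g) = sqrt(-23 + g) (F(g) = sqrt(g + (2 + 5*(-5))) = sqrt(g + (2 - 25)) = sqrt(g - 23) = sqrt(-23 + g))
(2590 + F(p))/(209 - 4461) = (2590 + sqrt(-23 + 34))/(209 - 4461) = (2590 + sqrt(11))/(-4252) = (2590 + sqrt(11))*(-1/4252) = -1295/2126 - sqrt(11)/4252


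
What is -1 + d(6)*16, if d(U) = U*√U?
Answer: -1 + 96*√6 ≈ 234.15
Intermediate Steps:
d(U) = U^(3/2)
-1 + d(6)*16 = -1 + 6^(3/2)*16 = -1 + (6*√6)*16 = -1 + 96*√6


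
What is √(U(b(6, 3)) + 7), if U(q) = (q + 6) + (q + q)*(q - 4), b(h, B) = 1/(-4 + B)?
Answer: √22 ≈ 4.6904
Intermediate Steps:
U(q) = 6 + q + 2*q*(-4 + q) (U(q) = (6 + q) + (2*q)*(-4 + q) = (6 + q) + 2*q*(-4 + q) = 6 + q + 2*q*(-4 + q))
√(U(b(6, 3)) + 7) = √((6 - 7/(-4 + 3) + 2*(1/(-4 + 3))²) + 7) = √((6 - 7/(-1) + 2*(1/(-1))²) + 7) = √((6 - 7*(-1) + 2*(-1)²) + 7) = √((6 + 7 + 2*1) + 7) = √((6 + 7 + 2) + 7) = √(15 + 7) = √22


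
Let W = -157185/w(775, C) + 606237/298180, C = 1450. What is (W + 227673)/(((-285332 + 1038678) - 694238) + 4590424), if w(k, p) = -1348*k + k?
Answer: 18528150289257/378377767275440 ≈ 0.048967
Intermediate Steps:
w(k, p) = -1347*k
W = 533125791/244139260 (W = -157185/((-1347*775)) + 606237/298180 = -157185/(-1043925) + 606237*(1/298180) = -157185*(-1/1043925) + 35661/17540 = 10479/69595 + 35661/17540 = 533125791/244139260 ≈ 2.1837)
(W + 227673)/(((-285332 + 1038678) - 694238) + 4590424) = (533125791/244139260 + 227673)/(((-285332 + 1038678) - 694238) + 4590424) = 55584450867771/(244139260*((753346 - 694238) + 4590424)) = 55584450867771/(244139260*(59108 + 4590424)) = (55584450867771/244139260)/4649532 = (55584450867771/244139260)*(1/4649532) = 18528150289257/378377767275440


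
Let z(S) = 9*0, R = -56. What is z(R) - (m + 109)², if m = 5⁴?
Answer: -538756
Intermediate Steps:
m = 625
z(S) = 0
z(R) - (m + 109)² = 0 - (625 + 109)² = 0 - 1*734² = 0 - 1*538756 = 0 - 538756 = -538756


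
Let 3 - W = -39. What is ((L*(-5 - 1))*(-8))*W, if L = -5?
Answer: -10080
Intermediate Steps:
W = 42 (W = 3 - 1*(-39) = 3 + 39 = 42)
((L*(-5 - 1))*(-8))*W = (-5*(-5 - 1)*(-8))*42 = (-5*(-6)*(-8))*42 = (30*(-8))*42 = -240*42 = -10080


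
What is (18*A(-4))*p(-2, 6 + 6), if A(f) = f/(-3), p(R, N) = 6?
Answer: 144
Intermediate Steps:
A(f) = -f/3 (A(f) = f*(-1/3) = -f/3)
(18*A(-4))*p(-2, 6 + 6) = (18*(-1/3*(-4)))*6 = (18*(4/3))*6 = 24*6 = 144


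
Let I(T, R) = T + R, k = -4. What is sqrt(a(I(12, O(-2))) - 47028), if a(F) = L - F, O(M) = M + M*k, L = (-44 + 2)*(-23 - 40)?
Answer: 20*I*sqrt(111) ≈ 210.71*I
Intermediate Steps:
L = 2646 (L = -42*(-63) = 2646)
O(M) = -3*M (O(M) = M + M*(-4) = M - 4*M = -3*M)
I(T, R) = R + T
a(F) = 2646 - F
sqrt(a(I(12, O(-2))) - 47028) = sqrt((2646 - (-3*(-2) + 12)) - 47028) = sqrt((2646 - (6 + 12)) - 47028) = sqrt((2646 - 1*18) - 47028) = sqrt((2646 - 18) - 47028) = sqrt(2628 - 47028) = sqrt(-44400) = 20*I*sqrt(111)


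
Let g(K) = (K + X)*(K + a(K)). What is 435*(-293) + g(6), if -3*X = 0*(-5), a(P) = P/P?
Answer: -127413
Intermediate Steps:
a(P) = 1
X = 0 (X = -0*(-5) = -1/3*0 = 0)
g(K) = K*(1 + K) (g(K) = (K + 0)*(K + 1) = K*(1 + K))
435*(-293) + g(6) = 435*(-293) + 6*(1 + 6) = -127455 + 6*7 = -127455 + 42 = -127413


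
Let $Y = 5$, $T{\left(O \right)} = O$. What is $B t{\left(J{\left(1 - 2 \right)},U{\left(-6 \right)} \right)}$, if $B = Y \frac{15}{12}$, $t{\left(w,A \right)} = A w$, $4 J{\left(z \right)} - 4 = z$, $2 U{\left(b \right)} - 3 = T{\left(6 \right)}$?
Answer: $\frac{675}{32} \approx 21.094$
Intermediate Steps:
$U{\left(b \right)} = \frac{9}{2}$ ($U{\left(b \right)} = \frac{3}{2} + \frac{1}{2} \cdot 6 = \frac{3}{2} + 3 = \frac{9}{2}$)
$J{\left(z \right)} = 1 + \frac{z}{4}$
$B = \frac{25}{4}$ ($B = 5 \cdot \frac{15}{12} = 5 \cdot 15 \cdot \frac{1}{12} = 5 \cdot \frac{5}{4} = \frac{25}{4} \approx 6.25$)
$B t{\left(J{\left(1 - 2 \right)},U{\left(-6 \right)} \right)} = \frac{25 \frac{9 \left(1 + \frac{1 - 2}{4}\right)}{2}}{4} = \frac{25 \frac{9 \left(1 + \frac{1}{4} \left(-1\right)\right)}{2}}{4} = \frac{25 \frac{9 \left(1 - \frac{1}{4}\right)}{2}}{4} = \frac{25 \cdot \frac{9}{2} \cdot \frac{3}{4}}{4} = \frac{25}{4} \cdot \frac{27}{8} = \frac{675}{32}$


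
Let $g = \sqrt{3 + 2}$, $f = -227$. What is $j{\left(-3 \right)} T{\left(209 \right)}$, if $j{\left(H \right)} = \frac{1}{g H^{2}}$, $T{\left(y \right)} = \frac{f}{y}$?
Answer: $- \frac{227 \sqrt{5}}{9405} \approx -0.05397$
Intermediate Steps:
$g = \sqrt{5} \approx 2.2361$
$T{\left(y \right)} = - \frac{227}{y}$
$j{\left(H \right)} = \frac{\sqrt{5}}{5 H^{2}}$ ($j{\left(H \right)} = \frac{1}{\sqrt{5} H^{2}} = \frac{\sqrt{5}}{5 H^{2}}$)
$j{\left(-3 \right)} T{\left(209 \right)} = \frac{\sqrt{5}}{5 \cdot 9} \left(- \frac{227}{209}\right) = \frac{1}{5} \sqrt{5} \cdot \frac{1}{9} \left(\left(-227\right) \frac{1}{209}\right) = \frac{\sqrt{5}}{45} \left(- \frac{227}{209}\right) = - \frac{227 \sqrt{5}}{9405}$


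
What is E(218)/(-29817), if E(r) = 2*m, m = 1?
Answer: -2/29817 ≈ -6.7076e-5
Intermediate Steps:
E(r) = 2 (E(r) = 2*1 = 2)
E(218)/(-29817) = 2/(-29817) = 2*(-1/29817) = -2/29817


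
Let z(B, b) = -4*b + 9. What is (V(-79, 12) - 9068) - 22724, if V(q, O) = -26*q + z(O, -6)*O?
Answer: -29342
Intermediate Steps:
z(B, b) = 9 - 4*b
V(q, O) = -26*q + 33*O (V(q, O) = -26*q + (9 - 4*(-6))*O = -26*q + (9 + 24)*O = -26*q + 33*O)
(V(-79, 12) - 9068) - 22724 = ((-26*(-79) + 33*12) - 9068) - 22724 = ((2054 + 396) - 9068) - 22724 = (2450 - 9068) - 22724 = -6618 - 22724 = -29342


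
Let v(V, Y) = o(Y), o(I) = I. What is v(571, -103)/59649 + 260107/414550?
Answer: 15472423793/24727492950 ≈ 0.62572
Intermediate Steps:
v(V, Y) = Y
v(571, -103)/59649 + 260107/414550 = -103/59649 + 260107/414550 = 15472423793/24727492950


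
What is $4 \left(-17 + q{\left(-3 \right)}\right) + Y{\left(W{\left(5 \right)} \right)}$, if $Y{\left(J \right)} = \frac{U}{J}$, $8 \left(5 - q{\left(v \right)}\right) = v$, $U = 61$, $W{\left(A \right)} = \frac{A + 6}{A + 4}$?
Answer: $\frac{75}{22} \approx 3.4091$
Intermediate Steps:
$W{\left(A \right)} = \frac{6 + A}{4 + A}$
$q{\left(v \right)} = 5 - \frac{v}{8}$
$Y{\left(J \right)} = \frac{61}{J}$
$4 \left(-17 + q{\left(-3 \right)}\right) + Y{\left(W{\left(5 \right)} \right)} = 4 \left(-17 + \left(5 - - \frac{3}{8}\right)\right) + \frac{61}{\frac{1}{4 + 5} \left(6 + 5\right)} = 4 \left(-17 + \left(5 + \frac{3}{8}\right)\right) + \frac{61}{\frac{1}{9} \cdot 11} = 4 \left(-17 + \frac{43}{8}\right) + \frac{61}{\frac{1}{9} \cdot 11} = 4 \left(- \frac{93}{8}\right) + \frac{61}{\frac{11}{9}} = - \frac{93}{2} + 61 \cdot \frac{9}{11} = - \frac{93}{2} + \frac{549}{11} = \frac{75}{22}$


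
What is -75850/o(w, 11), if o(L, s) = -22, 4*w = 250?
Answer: 37925/11 ≈ 3447.7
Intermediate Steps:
w = 125/2 (w = (¼)*250 = 125/2 ≈ 62.500)
-75850/o(w, 11) = -75850/(-22) = -75850*(-1/22) = 37925/11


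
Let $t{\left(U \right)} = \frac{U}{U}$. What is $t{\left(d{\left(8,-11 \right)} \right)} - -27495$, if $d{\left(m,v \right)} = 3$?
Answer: $27496$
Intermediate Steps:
$t{\left(U \right)} = 1$
$t{\left(d{\left(8,-11 \right)} \right)} - -27495 = 1 - -27495 = 1 + 27495 = 27496$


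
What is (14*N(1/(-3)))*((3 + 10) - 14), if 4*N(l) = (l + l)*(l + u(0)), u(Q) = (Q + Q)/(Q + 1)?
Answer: -7/9 ≈ -0.77778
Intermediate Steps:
u(Q) = 2*Q/(1 + Q) (u(Q) = (2*Q)/(1 + Q) = 2*Q/(1 + Q))
N(l) = l²/2 (N(l) = ((l + l)*(l + 2*0/(1 + 0)))/4 = ((2*l)*(l + 2*0/1))/4 = ((2*l)*(l + 2*0*1))/4 = ((2*l)*(l + 0))/4 = ((2*l)*l)/4 = (2*l²)/4 = l²/2)
(14*N(1/(-3)))*((3 + 10) - 14) = (14*((1/(-3))²/2))*((3 + 10) - 14) = (14*((-⅓)²/2))*(13 - 14) = (14*((½)*(⅑)))*(-1) = (14*(1/18))*(-1) = (7/9)*(-1) = -7/9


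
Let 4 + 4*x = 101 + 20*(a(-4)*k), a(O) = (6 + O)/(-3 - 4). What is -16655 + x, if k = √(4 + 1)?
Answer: -66523/4 - 10*√5/7 ≈ -16634.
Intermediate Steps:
a(O) = -6/7 - O/7 (a(O) = (6 + O)/(-7) = (6 + O)*(-⅐) = -6/7 - O/7)
k = √5 ≈ 2.2361
x = 97/4 - 10*√5/7 (x = -1 + (101 + 20*((-6/7 - ⅐*(-4))*√5))/4 = -1 + (101 + 20*((-6/7 + 4/7)*√5))/4 = -1 + (101 + 20*(-2*√5/7))/4 = -1 + (101 - 40*√5/7)/4 = -1 + (101/4 - 10*√5/7) = 97/4 - 10*√5/7 ≈ 21.056)
-16655 + x = -16655 + (97/4 - 10*√5/7) = -66523/4 - 10*√5/7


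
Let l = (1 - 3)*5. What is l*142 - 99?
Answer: -1519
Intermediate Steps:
l = -10 (l = -2*5 = -10)
l*142 - 99 = -10*142 - 99 = -1420 - 99 = -1519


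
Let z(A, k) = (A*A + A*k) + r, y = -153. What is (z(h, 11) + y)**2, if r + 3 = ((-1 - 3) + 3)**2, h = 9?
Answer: 625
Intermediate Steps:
r = -2 (r = -3 + ((-1 - 3) + 3)**2 = -3 + (-4 + 3)**2 = -3 + (-1)**2 = -3 + 1 = -2)
z(A, k) = -2 + A**2 + A*k (z(A, k) = (A*A + A*k) - 2 = (A**2 + A*k) - 2 = -2 + A**2 + A*k)
(z(h, 11) + y)**2 = ((-2 + 9**2 + 9*11) - 153)**2 = ((-2 + 81 + 99) - 153)**2 = (178 - 153)**2 = 25**2 = 625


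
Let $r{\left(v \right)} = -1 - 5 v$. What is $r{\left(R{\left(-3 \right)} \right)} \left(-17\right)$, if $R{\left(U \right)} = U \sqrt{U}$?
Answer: $17 - 255 i \sqrt{3} \approx 17.0 - 441.67 i$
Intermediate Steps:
$R{\left(U \right)} = U^{\frac{3}{2}}$
$r{\left(R{\left(-3 \right)} \right)} \left(-17\right) = \left(-1 - 5 \left(-3\right)^{\frac{3}{2}}\right) \left(-17\right) = \left(-1 - 5 \left(- 3 i \sqrt{3}\right)\right) \left(-17\right) = \left(-1 + 15 i \sqrt{3}\right) \left(-17\right) = 17 - 255 i \sqrt{3}$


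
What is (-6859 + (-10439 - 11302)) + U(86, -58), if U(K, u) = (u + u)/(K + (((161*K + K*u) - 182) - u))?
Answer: -63063029/2205 ≈ -28600.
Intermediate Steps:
U(K, u) = 2*u/(-182 - u + 162*K + K*u) (U(K, u) = (2*u)/(K + ((-182 + 161*K + K*u) - u)) = (2*u)/(K + (-182 - u + 161*K + K*u)) = (2*u)/(-182 - u + 162*K + K*u) = 2*u/(-182 - u + 162*K + K*u))
(-6859 + (-10439 - 11302)) + U(86, -58) = (-6859 + (-10439 - 11302)) + 2*(-58)/(-182 - 1*(-58) + 162*86 + 86*(-58)) = (-6859 - 21741) + 2*(-58)/(-182 + 58 + 13932 - 4988) = -28600 + 2*(-58)/8820 = -28600 + 2*(-58)*(1/8820) = -28600 - 29/2205 = -63063029/2205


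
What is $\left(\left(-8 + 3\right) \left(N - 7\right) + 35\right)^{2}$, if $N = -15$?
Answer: $21025$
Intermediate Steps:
$\left(\left(-8 + 3\right) \left(N - 7\right) + 35\right)^{2} = \left(\left(-8 + 3\right) \left(-15 - 7\right) + 35\right)^{2} = \left(\left(-5\right) \left(-22\right) + 35\right)^{2} = \left(110 + 35\right)^{2} = 145^{2} = 21025$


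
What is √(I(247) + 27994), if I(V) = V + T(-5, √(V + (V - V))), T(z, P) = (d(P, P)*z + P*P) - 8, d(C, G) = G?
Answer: √(28480 - 5*√247) ≈ 168.53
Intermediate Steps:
T(z, P) = -8 + P² + P*z (T(z, P) = (P*z + P*P) - 8 = (P*z + P²) - 8 = (P² + P*z) - 8 = -8 + P² + P*z)
I(V) = -8 - 5*√V + 2*V (I(V) = V + (-8 + (√(V + (V - V)))² + √(V + (V - V))*(-5)) = V + (-8 + (√(V + 0))² + √(V + 0)*(-5)) = V + (-8 + (√V)² + √V*(-5)) = V + (-8 + V - 5*√V) = -8 - 5*√V + 2*V)
√(I(247) + 27994) = √((-8 - 5*√247 + 2*247) + 27994) = √((-8 - 5*√247 + 494) + 27994) = √((486 - 5*√247) + 27994) = √(28480 - 5*√247)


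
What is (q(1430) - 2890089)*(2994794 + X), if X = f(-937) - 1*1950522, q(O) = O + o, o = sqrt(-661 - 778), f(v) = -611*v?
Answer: -4670323209361 + 1616779*I*sqrt(1439) ≈ -4.6703e+12 + 6.1331e+7*I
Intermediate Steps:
o = I*sqrt(1439) (o = sqrt(-1439) = I*sqrt(1439) ≈ 37.934*I)
q(O) = O + I*sqrt(1439)
X = -1378015 (X = -611*(-937) - 1*1950522 = 572507 - 1950522 = -1378015)
(q(1430) - 2890089)*(2994794 + X) = ((1430 + I*sqrt(1439)) - 2890089)*(2994794 - 1378015) = (-2888659 + I*sqrt(1439))*1616779 = -4670323209361 + 1616779*I*sqrt(1439)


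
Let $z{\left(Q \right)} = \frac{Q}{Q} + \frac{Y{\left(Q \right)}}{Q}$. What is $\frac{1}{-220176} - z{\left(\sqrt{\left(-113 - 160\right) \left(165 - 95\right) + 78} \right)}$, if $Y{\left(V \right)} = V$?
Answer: $- \frac{440353}{220176} \approx -2.0$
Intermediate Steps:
$z{\left(Q \right)} = 2$ ($z{\left(Q \right)} = \frac{Q}{Q} + \frac{Q}{Q} = 1 + 1 = 2$)
$\frac{1}{-220176} - z{\left(\sqrt{\left(-113 - 160\right) \left(165 - 95\right) + 78} \right)} = \frac{1}{-220176} - 2 = - \frac{1}{220176} - 2 = - \frac{440353}{220176}$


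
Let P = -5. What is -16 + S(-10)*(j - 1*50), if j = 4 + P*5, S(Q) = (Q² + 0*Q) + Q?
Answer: -6406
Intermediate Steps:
S(Q) = Q + Q² (S(Q) = (Q² + 0) + Q = Q² + Q = Q + Q²)
j = -21 (j = 4 - 5*5 = 4 - 25 = -21)
-16 + S(-10)*(j - 1*50) = -16 + (-10*(1 - 10))*(-21 - 1*50) = -16 + (-10*(-9))*(-21 - 50) = -16 + 90*(-71) = -16 - 6390 = -6406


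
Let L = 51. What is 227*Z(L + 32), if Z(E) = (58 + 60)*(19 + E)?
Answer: 2732172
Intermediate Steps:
Z(E) = 2242 + 118*E (Z(E) = 118*(19 + E) = 2242 + 118*E)
227*Z(L + 32) = 227*(2242 + 118*(51 + 32)) = 227*(2242 + 118*83) = 227*(2242 + 9794) = 227*12036 = 2732172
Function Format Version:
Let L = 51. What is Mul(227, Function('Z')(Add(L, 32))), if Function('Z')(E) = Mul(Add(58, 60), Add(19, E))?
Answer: 2732172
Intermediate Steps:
Function('Z')(E) = Add(2242, Mul(118, E)) (Function('Z')(E) = Mul(118, Add(19, E)) = Add(2242, Mul(118, E)))
Mul(227, Function('Z')(Add(L, 32))) = Mul(227, Add(2242, Mul(118, Add(51, 32)))) = Mul(227, Add(2242, Mul(118, 83))) = Mul(227, Add(2242, 9794)) = Mul(227, 12036) = 2732172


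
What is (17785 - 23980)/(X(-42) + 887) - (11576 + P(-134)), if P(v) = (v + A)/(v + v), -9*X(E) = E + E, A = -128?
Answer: -4173976425/360326 ≈ -11584.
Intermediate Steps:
X(E) = -2*E/9 (X(E) = -(E + E)/9 = -2*E/9)
P(v) = (-128 + v)/(2*v) (P(v) = (v - 128)/(v + v) = (-128 + v)/((2*v)) = (-128 + v)*(1/(2*v)) = (-128 + v)/(2*v))
(17785 - 23980)/(X(-42) + 887) - (11576 + P(-134)) = (17785 - 23980)/(-2/9*(-42) + 887) - (11576 + (½)*(-128 - 134)/(-134)) = -6195/(28/3 + 887) - (11576 + (½)*(-1/134)*(-262)) = -6195/2689/3 - (11576 + 131/134) = -6195*3/2689 - 1*1551315/134 = -18585/2689 - 1551315/134 = -4173976425/360326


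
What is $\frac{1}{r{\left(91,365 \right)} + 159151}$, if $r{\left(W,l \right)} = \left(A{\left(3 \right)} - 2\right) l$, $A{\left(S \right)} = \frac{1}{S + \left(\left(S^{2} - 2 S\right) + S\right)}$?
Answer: $\frac{9}{1426154} \approx 6.3107 \cdot 10^{-6}$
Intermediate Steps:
$A{\left(S \right)} = \frac{1}{S^{2}}$ ($A{\left(S \right)} = \frac{1}{S + \left(S^{2} - S\right)} = \frac{1}{S^{2}}$)
$r{\left(W,l \right)} = - \frac{17 l}{9}$ ($r{\left(W,l \right)} = \left(\frac{1}{9} - 2\right) l = - \frac{17 l}{9}$)
$\frac{1}{r{\left(91,365 \right)} + 159151} = \frac{1}{\left(- \frac{17}{9}\right) 365 + 159151} = \frac{1}{- \frac{6205}{9} + 159151} = \frac{1}{\frac{1426154}{9}} = \frac{9}{1426154}$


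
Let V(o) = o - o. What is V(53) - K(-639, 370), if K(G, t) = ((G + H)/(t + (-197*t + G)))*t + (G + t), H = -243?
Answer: 19353431/73159 ≈ 264.54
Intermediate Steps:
V(o) = 0
K(G, t) = G + t + t*(-243 + G)/(G - 196*t) (K(G, t) = ((G - 243)/(t + (-197*t + G)))*t + (G + t) = ((-243 + G)/(t + (G - 197*t)))*t + (G + t) = ((-243 + G)/(G - 196*t))*t + (G + t) = t*(-243 + G)/(G - 196*t) + (G + t) = G + t + t*(-243 + G)/(G - 196*t))
V(53) - K(-639, 370) = 0 - ((-639)² - 243*370 - 196*370² - 194*(-639)*370)/(-639 - 196*370) = 0 - (408321 - 89910 - 196*136900 + 45867420)/(-639 - 72520) = 0 - (408321 - 89910 - 26832400 + 45867420)/(-73159) = 0 - (-1)*19353431/73159 = 0 - 1*(-19353431/73159) = 0 + 19353431/73159 = 19353431/73159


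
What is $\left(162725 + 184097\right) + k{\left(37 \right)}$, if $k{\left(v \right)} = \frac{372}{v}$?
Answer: $\frac{12832786}{37} \approx 3.4683 \cdot 10^{5}$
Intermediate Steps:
$\left(162725 + 184097\right) + k{\left(37 \right)} = \left(162725 + 184097\right) + \frac{372}{37} = 346822 + 372 \cdot \frac{1}{37} = 346822 + \frac{372}{37} = \frac{12832786}{37}$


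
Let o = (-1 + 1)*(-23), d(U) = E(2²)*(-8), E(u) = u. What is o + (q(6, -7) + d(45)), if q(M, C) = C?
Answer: -39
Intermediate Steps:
d(U) = -32 (d(U) = 2²*(-8) = 4*(-8) = -32)
o = 0 (o = 0*(-23) = 0)
o + (q(6, -7) + d(45)) = 0 + (-7 - 32) = 0 - 39 = -39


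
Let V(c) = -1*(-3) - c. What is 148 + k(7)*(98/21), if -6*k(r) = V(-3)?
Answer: 430/3 ≈ 143.33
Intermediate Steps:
V(c) = 3 - c
k(r) = -1 (k(r) = -(3 - 1*(-3))/6 = -(3 + 3)/6 = -⅙*6 = -1)
148 + k(7)*(98/21) = 148 - 98/21 = 148 - 1*14/3 = 148 - 14/3 = 430/3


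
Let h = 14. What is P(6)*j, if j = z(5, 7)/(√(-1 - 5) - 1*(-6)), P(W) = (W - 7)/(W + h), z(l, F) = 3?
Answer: -3/140 + I*√6/280 ≈ -0.021429 + 0.0087482*I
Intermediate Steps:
P(W) = (-7 + W)/(14 + W) (P(W) = (W - 7)/(W + 14) = (-7 + W)/(14 + W))
j = 3/(6 + I*√6) (j = 3/(√(-1 - 5) - 1*(-6)) = 3/(√(-6) + 6) = 3/(I*√6 + 6) = 3/(6 + I*√6) ≈ 0.42857 - 0.17496*I)
P(6)*j = ((-7 + 6)/(14 + 6))*(3/7 - I*√6/14) = (-1/20)*(3/7 - I*√6/14) = ((1/20)*(-1))*(3/7 - I*√6/14) = -(3/7 - I*√6/14)/20 = -3/140 + I*√6/280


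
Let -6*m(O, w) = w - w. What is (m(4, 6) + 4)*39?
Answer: 156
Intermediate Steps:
m(O, w) = 0 (m(O, w) = -(w - w)/6 = -⅙*0 = 0)
(m(4, 6) + 4)*39 = (0 + 4)*39 = 4*39 = 156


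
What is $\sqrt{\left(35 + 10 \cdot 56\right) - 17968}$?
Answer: $i \sqrt{17373} \approx 131.81 i$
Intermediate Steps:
$\sqrt{\left(35 + 10 \cdot 56\right) - 17968} = \sqrt{\left(35 + 560\right) - 17968} = \sqrt{595 - 17968} = \sqrt{-17373} = i \sqrt{17373}$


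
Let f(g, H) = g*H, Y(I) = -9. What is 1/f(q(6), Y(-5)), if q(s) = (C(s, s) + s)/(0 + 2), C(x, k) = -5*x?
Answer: 1/108 ≈ 0.0092593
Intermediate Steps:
q(s) = -2*s (q(s) = (-5*s + s)/(0 + 2) = -4*s/2 = -4*s*(½) = -2*s)
f(g, H) = H*g
1/f(q(6), Y(-5)) = 1/(-(-18)*6) = 1/(-9*(-12)) = 1/108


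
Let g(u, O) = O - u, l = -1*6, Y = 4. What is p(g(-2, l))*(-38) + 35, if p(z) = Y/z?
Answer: 73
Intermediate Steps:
l = -6
p(z) = 4/z
p(g(-2, l))*(-38) + 35 = (4/(-6 - 1*(-2)))*(-38) + 35 = (4/(-6 + 2))*(-38) + 35 = (4/(-4))*(-38) + 35 = (4*(-¼))*(-38) + 35 = -1*(-38) + 35 = 38 + 35 = 73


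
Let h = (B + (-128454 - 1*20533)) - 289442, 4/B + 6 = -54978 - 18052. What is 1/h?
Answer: -18259/8005275112 ≈ -2.2809e-6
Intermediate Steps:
B = -1/18259 (B = 4/(-6 + (-54978 - 18052)) = 4/(-6 - 73030) = 4/(-73036) = 4*(-1/73036) = -1/18259 ≈ -5.4768e-5)
h = -8005275112/18259 (h = (-1/18259 + (-128454 - 1*20533)) - 289442 = (-1/18259 + (-128454 - 20533)) - 289442 = (-1/18259 - 148987) - 289442 = -2720353634/18259 - 289442 = -8005275112/18259 ≈ -4.3843e+5)
1/h = 1/(-8005275112/18259) = -18259/8005275112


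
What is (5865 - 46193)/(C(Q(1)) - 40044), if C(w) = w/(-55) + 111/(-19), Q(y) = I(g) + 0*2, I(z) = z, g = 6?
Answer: 42142760/41852199 ≈ 1.0069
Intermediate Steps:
Q(y) = 6 (Q(y) = 6 + 0*2 = 6 + 0 = 6)
C(w) = -111/19 - w/55 (C(w) = w*(-1/55) + 111*(-1/19) = -w/55 - 111/19 = -111/19 - w/55)
(5865 - 46193)/(C(Q(1)) - 40044) = (5865 - 46193)/((-111/19 - 1/55*6) - 40044) = -40328/((-111/19 - 6/55) - 40044) = -40328/(-6219/1045 - 40044) = -40328/(-41852199/1045) = -40328*(-1045/41852199) = 42142760/41852199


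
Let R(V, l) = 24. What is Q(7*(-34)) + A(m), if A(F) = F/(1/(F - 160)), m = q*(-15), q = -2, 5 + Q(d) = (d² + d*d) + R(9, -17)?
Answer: 109407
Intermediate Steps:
Q(d) = 19 + 2*d² (Q(d) = -5 + ((d² + d*d) + 24) = -5 + ((d² + d²) + 24) = -5 + (2*d² + 24) = -5 + (24 + 2*d²) = 19 + 2*d²)
m = 30 (m = -2*(-15) = 30)
A(F) = F*(-160 + F) (A(F) = F/(1/(-160 + F)) = F*(-160 + F))
Q(7*(-34)) + A(m) = (19 + 2*(7*(-34))²) + 30*(-160 + 30) = (19 + 2*(-238)²) + 30*(-130) = (19 + 2*56644) - 3900 = (19 + 113288) - 3900 = 113307 - 3900 = 109407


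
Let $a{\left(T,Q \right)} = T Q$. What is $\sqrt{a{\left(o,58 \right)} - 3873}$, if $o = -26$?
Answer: $i \sqrt{5381} \approx 73.355 i$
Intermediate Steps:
$a{\left(T,Q \right)} = Q T$
$\sqrt{a{\left(o,58 \right)} - 3873} = \sqrt{58 \left(-26\right) - 3873} = \sqrt{-1508 - 3873} = \sqrt{-5381} = i \sqrt{5381}$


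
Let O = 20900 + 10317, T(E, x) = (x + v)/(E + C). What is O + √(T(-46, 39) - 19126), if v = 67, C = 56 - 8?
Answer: 31217 + I*√19073 ≈ 31217.0 + 138.1*I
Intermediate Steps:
C = 48
T(E, x) = (67 + x)/(48 + E) (T(E, x) = (x + 67)/(E + 48) = (67 + x)/(48 + E))
O = 31217
O + √(T(-46, 39) - 19126) = 31217 + √((67 + 39)/(48 - 46) - 19126) = 31217 + √(106/2 - 19126) = 31217 + √((½)*106 - 19126) = 31217 + √(53 - 19126) = 31217 + √(-19073) = 31217 + I*√19073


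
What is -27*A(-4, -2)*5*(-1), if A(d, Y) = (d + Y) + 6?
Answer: 0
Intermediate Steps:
A(d, Y) = 6 + Y + d (A(d, Y) = (Y + d) + 6 = 6 + Y + d)
-27*A(-4, -2)*5*(-1) = -27*(6 - 2 - 4)*5*(-1) = -27*0*5*(-1) = -0*(-1) = -27*0 = 0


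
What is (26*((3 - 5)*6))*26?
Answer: -8112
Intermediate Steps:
(26*((3 - 5)*6))*26 = (26*(-2*6))*26 = (26*(-12))*26 = -312*26 = -8112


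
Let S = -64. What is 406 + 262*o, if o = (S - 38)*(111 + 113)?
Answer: -5985770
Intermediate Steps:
o = -22848 (o = (-64 - 38)*(111 + 113) = -102*224 = -22848)
406 + 262*o = 406 + 262*(-22848) = 406 - 5986176 = -5985770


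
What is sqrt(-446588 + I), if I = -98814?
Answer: I*sqrt(545402) ≈ 738.51*I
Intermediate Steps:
sqrt(-446588 + I) = sqrt(-446588 - 98814) = sqrt(-545402) = I*sqrt(545402)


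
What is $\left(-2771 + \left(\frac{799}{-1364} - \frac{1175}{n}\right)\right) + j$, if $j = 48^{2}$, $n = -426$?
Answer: $- \frac{135047281}{290532} \approx -464.83$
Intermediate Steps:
$j = 2304$
$\left(-2771 + \left(\frac{799}{-1364} - \frac{1175}{n}\right)\right) + j = \left(-2771 + \left(\frac{799}{-1364} - \frac{1175}{-426}\right)\right) + 2304 = \left(-2771 + \left(799 \left(- \frac{1}{1364}\right) - - \frac{1175}{426}\right)\right) + 2304 = \left(-2771 + \left(- \frac{799}{1364} + \frac{1175}{426}\right)\right) + 2304 = \left(-2771 + \frac{631163}{290532}\right) + 2304 = - \frac{804433009}{290532} + 2304 = - \frac{135047281}{290532}$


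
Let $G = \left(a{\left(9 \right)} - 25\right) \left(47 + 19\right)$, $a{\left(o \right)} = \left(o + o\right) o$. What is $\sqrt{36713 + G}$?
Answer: $\sqrt{45755} \approx 213.9$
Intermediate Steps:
$a{\left(o \right)} = 2 o^{2}$ ($a{\left(o \right)} = 2 o o = 2 o^{2}$)
$G = 9042$ ($G = \left(2 \cdot 9^{2} - 25\right) \left(47 + 19\right) = \left(2 \cdot 81 - 25\right) 66 = \left(162 - 25\right) 66 = 137 \cdot 66 = 9042$)
$\sqrt{36713 + G} = \sqrt{36713 + 9042} = \sqrt{45755}$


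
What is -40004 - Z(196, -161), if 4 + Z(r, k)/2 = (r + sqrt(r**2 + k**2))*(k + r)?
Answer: -53716 - 490*sqrt(1313) ≈ -71471.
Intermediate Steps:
Z(r, k) = -8 + 2*(k + r)*(r + sqrt(k**2 + r**2)) (Z(r, k) = -8 + 2*((r + sqrt(r**2 + k**2))*(k + r)) = -8 + 2*((r + sqrt(k**2 + r**2))*(k + r)) = -8 + 2*((k + r)*(r + sqrt(k**2 + r**2))) = -8 + 2*(k + r)*(r + sqrt(k**2 + r**2)))
-40004 - Z(196, -161) = -40004 - (-8 + 2*196**2 + 2*(-161)*196 + 2*(-161)*sqrt((-161)**2 + 196**2) + 2*196*sqrt((-161)**2 + 196**2)) = -40004 - (-8 + 2*38416 - 63112 + 2*(-161)*sqrt(25921 + 38416) + 2*196*sqrt(25921 + 38416)) = -40004 - (-8 + 76832 - 63112 + 2*(-161)*sqrt(64337) + 2*196*sqrt(64337)) = -40004 - (-8 + 76832 - 63112 + 2*(-161)*(7*sqrt(1313)) + 2*196*(7*sqrt(1313))) = -40004 - (-8 + 76832 - 63112 - 2254*sqrt(1313) + 2744*sqrt(1313)) = -40004 - (13712 + 490*sqrt(1313)) = -40004 + (-13712 - 490*sqrt(1313)) = -53716 - 490*sqrt(1313)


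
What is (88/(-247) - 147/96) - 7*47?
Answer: -2615335/7904 ≈ -330.89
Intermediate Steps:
(88/(-247) - 147/96) - 7*47 = (88*(-1/247) - 147*1/96) - 329 = (-88/247 - 49/32) - 329 = -14919/7904 - 329 = -2615335/7904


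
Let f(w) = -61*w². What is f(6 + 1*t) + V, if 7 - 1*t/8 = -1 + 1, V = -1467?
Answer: -235951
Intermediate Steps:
t = 56 (t = 56 - 8*(-1 + 1) = 56 - 8*0 = 56 + 0 = 56)
f(6 + 1*t) + V = -61*(6 + 1*56)² - 1467 = -61*(6 + 56)² - 1467 = -61*62² - 1467 = -61*3844 - 1467 = -234484 - 1467 = -235951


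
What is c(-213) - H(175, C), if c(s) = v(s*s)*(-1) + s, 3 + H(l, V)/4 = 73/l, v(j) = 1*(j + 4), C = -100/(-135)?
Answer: -7975742/175 ≈ -45576.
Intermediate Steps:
C = 20/27 (C = -100*(-1/135) = 20/27 ≈ 0.74074)
v(j) = 4 + j (v(j) = 1*(4 + j) = 4 + j)
H(l, V) = -12 + 292/l (H(l, V) = -12 + 4*(73/l) = -12 + 292/l)
c(s) = -4 + s - s² (c(s) = (4 + s*s)*(-1) + s = (4 + s²)*(-1) + s = (-4 - s²) + s = -4 + s - s²)
c(-213) - H(175, C) = (-4 - 213 - 1*(-213)²) - (-12 + 292/175) = (-4 - 213 - 1*45369) - (-12 + 292*(1/175)) = (-4 - 213 - 45369) - (-12 + 292/175) = -45586 - 1*(-1808/175) = -45586 + 1808/175 = -7975742/175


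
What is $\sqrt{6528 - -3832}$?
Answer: $2 \sqrt{2590} \approx 101.78$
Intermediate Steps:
$\sqrt{6528 - -3832} = \sqrt{6528 + \left(-13439 + 17271\right)} = \sqrt{6528 + 3832} = \sqrt{10360} = 2 \sqrt{2590}$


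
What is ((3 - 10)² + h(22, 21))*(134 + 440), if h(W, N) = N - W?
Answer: 27552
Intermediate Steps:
((3 - 10)² + h(22, 21))*(134 + 440) = ((3 - 10)² + (21 - 1*22))*(134 + 440) = ((-7)² + (21 - 22))*574 = (49 - 1)*574 = 48*574 = 27552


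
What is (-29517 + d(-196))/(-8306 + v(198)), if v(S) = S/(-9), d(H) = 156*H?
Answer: 20031/2776 ≈ 7.2158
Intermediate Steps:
v(S) = -S/9 (v(S) = S*(-⅑) = -S/9)
(-29517 + d(-196))/(-8306 + v(198)) = (-29517 + 156*(-196))/(-8306 - ⅑*198) = (-29517 - 30576)/(-8306 - 22) = -60093/(-8328) = -60093*(-1/8328) = 20031/2776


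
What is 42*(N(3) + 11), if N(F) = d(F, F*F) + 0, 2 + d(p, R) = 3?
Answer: 504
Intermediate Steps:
d(p, R) = 1 (d(p, R) = -2 + 3 = 1)
N(F) = 1 (N(F) = 1 + 0 = 1)
42*(N(3) + 11) = 42*(1 + 11) = 42*12 = 504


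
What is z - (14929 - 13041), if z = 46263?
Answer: 44375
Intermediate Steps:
z - (14929 - 13041) = 46263 - (14929 - 13041) = 46263 - 1*1888 = 46263 - 1888 = 44375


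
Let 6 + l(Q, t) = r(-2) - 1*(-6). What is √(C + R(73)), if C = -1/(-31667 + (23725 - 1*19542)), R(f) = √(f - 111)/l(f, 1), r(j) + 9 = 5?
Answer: √(6871 - 47210641*I*√38)/13742 ≈ 0.87782 - 0.8778*I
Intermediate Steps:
r(j) = -4 (r(j) = -9 + 5 = -4)
l(Q, t) = -4 (l(Q, t) = -6 + (-4 - 1*(-6)) = -6 + (-4 + 6) = -6 + 2 = -4)
R(f) = -√(-111 + f)/4 (R(f) = √(f - 111)/(-4) = √(-111 + f)*(-¼) = -√(-111 + f)/4)
C = 1/27484 (C = -1/(-31667 + (23725 - 19542)) = -1/(-31667 + 4183) = -1/(-27484) = -1*(-1/27484) = 1/27484 ≈ 3.6385e-5)
√(C + R(73)) = √(1/27484 - √(-111 + 73)/4) = √(1/27484 - I*√38/4)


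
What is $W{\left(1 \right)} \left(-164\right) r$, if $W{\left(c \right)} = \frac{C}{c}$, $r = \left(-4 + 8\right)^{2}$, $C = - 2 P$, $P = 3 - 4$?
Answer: $-5248$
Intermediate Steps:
$P = -1$
$C = 2$ ($C = \left(-2\right) \left(-1\right) = 2$)
$r = 16$ ($r = 4^{2} = 16$)
$W{\left(c \right)} = \frac{2}{c}$
$W{\left(1 \right)} \left(-164\right) r = \frac{2}{1} \left(-164\right) 16 = 2 \cdot 1 \left(-164\right) 16 = 2 \left(-164\right) 16 = \left(-328\right) 16 = -5248$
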